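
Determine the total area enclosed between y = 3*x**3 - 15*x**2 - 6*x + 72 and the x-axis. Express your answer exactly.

443/2

The curve meets the x-axis where 3*x**3 - 15*x**2 - 6*x + 72 = 0, i.e. 3*(x - 4)*(x - 3)*(x + 2) = 0, at x = -2, 3, 4.
On [-2, 3] the curve lies above the axis; ∫[-2,3] (3*x**3 - 15*x**2 - 6*x + 72) dx = 875/4, giving area 875/4.
On [3, 4] the curve lies below the axis; ∫[3,4] (3*x**3 - 15*x**2 - 6*x + 72) dx = -11/4, giving area 11/4.
Total area = 875/4 + 11/4 = 443/2.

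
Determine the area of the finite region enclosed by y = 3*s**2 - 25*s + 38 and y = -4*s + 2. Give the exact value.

Set the curves equal: 3*s**2 - 25*s + 38 = -4*s + 2, so 3*s**2 - 21*s + 36 = 0, which factors as 3*(s - 4)*(s - 3) = 0. The curves meet at s = 3, 4.
On [3, 4], y = -4*s + 2 is on top; that piece has area ∫[3,4] (-(3*s**2 - 21*s + 36)) ds = 1/2.

1/2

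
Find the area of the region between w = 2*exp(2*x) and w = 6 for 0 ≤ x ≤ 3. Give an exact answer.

-23 + 6*log(3) + exp(6)

The difference (2*exp(2*x)) - (6) = 2*exp(2*x) - 6 changes sign at x = log(3)/2 inside [0, 3], so split the integral there.
∫[0,log(3)/2] (2*exp(2*x) - 6) dx = 2 - log(27); the area of that piece is -2 + log(27).
∫[log(3)/2,3] (2*exp(2*x) - 6) dx = -21 + 3*log(3) + exp(6).
Total area = (-2 + log(27)) + (-21 + 3*log(3) + exp(6)) = -23 + 6*log(3) + exp(6).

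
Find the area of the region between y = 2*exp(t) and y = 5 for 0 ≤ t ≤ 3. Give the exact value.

-23 - 10*log(2) + 10*log(5) + 2*exp(3)

The difference (2*exp(t)) - (5) = 2*exp(t) - 5 changes sign at t = log(5/2) inside [0, 3], so split the integral there.
∫[0,log(5/2)] (2*exp(t) - 5) dt = log(32/3125) + 3; the area of that piece is -3 + log(3125/32).
∫[log(5/2),3] (2*exp(t) - 5) dt = -20 - 5*log(2) + 5*log(5) + 2*exp(3).
Total area = (-3 + log(3125/32)) + (-20 - 5*log(2) + 5*log(5) + 2*exp(3)) = -23 - 10*log(2) + 10*log(5) + 2*exp(3).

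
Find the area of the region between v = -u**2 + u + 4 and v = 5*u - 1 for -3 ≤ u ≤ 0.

On [-3, 0], (-u**2 + u + 4) - (5*u - 1) = -u**2 - 4*u + 5 is ≥ 0 throughout, so the area is a single integral of |-u**2 - 4*u + 5|.
∫[-3,0] (-u**2 - 4*u + 5) du = 24.

24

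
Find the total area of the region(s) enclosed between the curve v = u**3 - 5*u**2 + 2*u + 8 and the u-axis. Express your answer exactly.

253/12

The curve meets the u-axis where u**3 - 5*u**2 + 2*u + 8 = 0, i.e. (u - 4)*(u - 2)*(u + 1) = 0, at u = -1, 2, 4.
On [-1, 2] the curve lies above the axis; ∫[-1,2] (u**3 - 5*u**2 + 2*u + 8) du = 63/4, giving area 63/4.
On [2, 4] the curve lies below the axis; ∫[2,4] (u**3 - 5*u**2 + 2*u + 8) du = -16/3, giving area 16/3.
Total area = 63/4 + 16/3 = 253/12.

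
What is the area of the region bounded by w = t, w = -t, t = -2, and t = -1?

3

On [-2, -1], (t) - (-t) = 2*t is ≤ 0 throughout, so the area is a single integral of |2*t|.
∫[-2,-1] (2*t) dt = -3; the area of that piece is 3.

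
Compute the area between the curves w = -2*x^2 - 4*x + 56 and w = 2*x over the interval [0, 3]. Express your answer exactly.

On [0, 3], (-2*x^2 - 4*x + 56) - (2*x) = -2*x^2 - 6*x + 56 is ≥ 0 throughout, so the area is a single integral of |-2*x^2 - 6*x + 56|.
∫[0,3] (-2*x^2 - 6*x + 56) dx = 123.

123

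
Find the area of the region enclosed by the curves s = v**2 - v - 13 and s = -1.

343/6

Both boundary curves give s as a function of v, so integrate with respect to v. Setting them equal: v**2 - v - 12 = 0, i.e. (v - 4)*(v + 3) = 0, so they meet at v = -3, 4.
For v in [-3, 4], s = v**2 - v - 13 is on the left; area = ∫[-3,4] (-(v**2 - v - 12)) dv = 343/6.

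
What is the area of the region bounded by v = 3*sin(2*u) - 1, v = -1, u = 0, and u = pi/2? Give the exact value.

On [0, pi/2], (3*sin(2*u) - 1) - (-1) = 3*sin(2*u) is ≥ 0 throughout, so the area is a single integral of |3*sin(2*u)|.
∫[0,pi/2] (3*sin(2*u)) du = 3.

3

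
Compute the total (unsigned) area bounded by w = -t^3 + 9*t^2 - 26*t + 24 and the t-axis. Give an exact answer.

1/2

The curve meets the t-axis where -t^3 + 9*t^2 - 26*t + 24 = 0, i.e. -(t - 4)*(t - 3)*(t - 2) = 0, at t = 2, 3, 4.
On [2, 3] the curve lies below the axis; ∫[2,3] (-t^3 + 9*t^2 - 26*t + 24) dt = -1/4, giving area 1/4.
On [3, 4] the curve lies above the axis; ∫[3,4] (-t^3 + 9*t^2 - 26*t + 24) dt = 1/4, giving area 1/4.
Total area = 1/4 + 1/4 = 1/2.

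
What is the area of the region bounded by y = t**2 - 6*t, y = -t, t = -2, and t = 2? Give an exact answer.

The difference (t**2 - 6*t) - (-t) = t**2 - 5*t changes sign at t = 0 inside [-2, 2], so split the integral there.
∫[-2,0] (t**2 - 5*t) dt = 38/3.
∫[0,2] (t**2 - 5*t) dt = -22/3; the area of that piece is 22/3.
Total area = 38/3 + 22/3 = 20.

20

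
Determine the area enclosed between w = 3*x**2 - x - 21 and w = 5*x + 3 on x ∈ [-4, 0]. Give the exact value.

72

The difference (3*x**2 - x - 21) - (5*x + 3) = 3*x**2 - 6*x - 24 changes sign at x = -2 inside [-4, 0], so split the integral there.
∫[-4,-2] (3*x**2 - 6*x - 24) dx = 44.
∫[-2,0] (3*x**2 - 6*x - 24) dx = -28; the area of that piece is 28.
Total area = 44 + 28 = 72.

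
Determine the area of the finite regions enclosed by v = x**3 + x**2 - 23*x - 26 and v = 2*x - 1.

1012/3

Set the curves equal: x**3 + x**2 - 23*x - 26 = 2*x - 1, so x**3 + x**2 - 25*x - 25 = 0, which factors as (x - 5)*(x + 1)*(x + 5) = 0. The curves meet at x = -5, -1, 5.
On [-5, -1], v = x**3 + x**2 - 23*x - 26 is on top; that piece has area ∫[-5,-1] (x**3 + x**2 - 25*x - 25) dx = 256/3.
On [-1, 5], v = 2*x - 1 is on top; that piece has area ∫[-1,5] (-(x**3 + x**2 - 25*x - 25)) dx = 252.
Total enclosed area = 256/3 + 252 = 1012/3.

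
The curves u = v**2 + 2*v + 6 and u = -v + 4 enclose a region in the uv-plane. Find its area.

1/6

Both boundary curves give u as a function of v, so integrate with respect to v. Setting them equal: v**2 + 3*v + 2 = 0, i.e. (v + 1)*(v + 2) = 0, so they meet at v = -2, -1.
For v in [-2, -1], u = v**2 + 2*v + 6 is on the left; area = ∫[-2,-1] (-(v**2 + 3*v + 2)) dv = 1/6.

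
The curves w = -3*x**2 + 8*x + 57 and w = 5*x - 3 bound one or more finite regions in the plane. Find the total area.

729/2

Set the curves equal: -3*x**2 + 8*x + 57 = 5*x - 3, so -3*x**2 + 3*x + 60 = 0, which factors as -3*(x - 5)*(x + 4) = 0. The curves meet at x = -4, 5.
On [-4, 5], w = -3*x**2 + 8*x + 57 is on top; that piece has area ∫[-4,5] (-3*x**2 + 3*x + 60) dx = 729/2.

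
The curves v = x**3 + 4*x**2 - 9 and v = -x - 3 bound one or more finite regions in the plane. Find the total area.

71/6

Set the curves equal: x**3 + 4*x**2 - 9 = -x - 3, so x**3 + 4*x**2 + x - 6 = 0, which factors as (x - 1)*(x + 2)*(x + 3) = 0. The curves meet at x = -3, -2, 1.
On [-3, -2], v = x**3 + 4*x**2 - 9 is on top; that piece has area ∫[-3,-2] (x**3 + 4*x**2 + x - 6) dx = 7/12.
On [-2, 1], v = -x - 3 is on top; that piece has area ∫[-2,1] (-(x**3 + 4*x**2 + x - 6)) dx = 45/4.
Total enclosed area = 7/12 + 45/4 = 71/6.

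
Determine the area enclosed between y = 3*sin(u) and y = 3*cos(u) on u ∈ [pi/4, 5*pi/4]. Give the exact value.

On [pi/4, 5*pi/4], (3*sin(u)) - (3*cos(u)) = 3*sin(u) - 3*cos(u) is ≥ 0 throughout, so the area is a single integral of |3*sin(u) - 3*cos(u)|.
∫[pi/4,5*pi/4] (3*sin(u) - 3*cos(u)) du = 6*sqrt(2).

6*sqrt(2)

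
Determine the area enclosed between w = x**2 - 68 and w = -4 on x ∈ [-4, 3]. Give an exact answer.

1253/3

On [-4, 3], (x**2 - 68) - (-4) = x**2 - 64 is ≤ 0 throughout, so the area is a single integral of |x**2 - 64|.
∫[-4,3] (x**2 - 64) dx = -1253/3; the area of that piece is 1253/3.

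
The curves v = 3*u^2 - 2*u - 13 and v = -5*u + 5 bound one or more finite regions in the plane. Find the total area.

Set the curves equal: 3*u^2 - 2*u - 13 = -5*u + 5, so 3*u^2 + 3*u - 18 = 0, which factors as 3*(u - 2)*(u + 3) = 0. The curves meet at u = -3, 2.
On [-3, 2], v = -5*u + 5 is on top; that piece has area ∫[-3,2] (-(3*u^2 + 3*u - 18)) du = 125/2.

125/2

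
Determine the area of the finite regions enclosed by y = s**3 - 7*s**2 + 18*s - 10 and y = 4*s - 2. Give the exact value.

Set the curves equal: s**3 - 7*s**2 + 18*s - 10 = 4*s - 2, so s**3 - 7*s**2 + 14*s - 8 = 0, which factors as (s - 4)*(s - 2)*(s - 1) = 0. The curves meet at s = 1, 2, 4.
On [1, 2], y = s**3 - 7*s**2 + 18*s - 10 is on top; that piece has area ∫[1,2] (s**3 - 7*s**2 + 14*s - 8) ds = 5/12.
On [2, 4], y = 4*s - 2 is on top; that piece has area ∫[2,4] (-(s**3 - 7*s**2 + 14*s - 8)) ds = 8/3.
Total enclosed area = 5/12 + 8/3 = 37/12.

37/12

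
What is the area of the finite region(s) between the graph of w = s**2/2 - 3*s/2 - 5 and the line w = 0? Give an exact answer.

343/12

The curve meets the s-axis where s**2/2 - 3*s/2 - 5 = 0, i.e. (s - 5)*(s + 2)/2 = 0, at s = -2, 5.
On [-2, 5] the curve lies below the axis; ∫[-2,5] (s**2/2 - 3*s/2 - 5) ds = -343/12, giving area 343/12.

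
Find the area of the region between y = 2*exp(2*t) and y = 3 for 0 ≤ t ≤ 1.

-5 - 7*log(2)/2 + log(6)/2 + 5*log(3)/2 + exp(2)

The difference (2*exp(2*t)) - (3) = 2*exp(2*t) - 3 changes sign at t = -log(2)/2 + log(3)/2 inside [0, 1], so split the integral there.
∫[0,-log(2)/2 + log(3)/2] (2*exp(2*t) - 3) dt = log(2*sqrt(6)/9) + 1/2; the area of that piece is -1/2 + log(3*sqrt(6)/4).
∫[-log(2)/2 + log(3)/2,1] (2*exp(2*t) - 3) dt = -9/2 - 3*log(2)/2 + 3*log(3)/2 + exp(2).
Total area = (-1/2 + log(3*sqrt(6)/4)) + (-9/2 - 3*log(2)/2 + 3*log(3)/2 + exp(2)) = -5 - 7*log(2)/2 + log(6)/2 + 5*log(3)/2 + exp(2).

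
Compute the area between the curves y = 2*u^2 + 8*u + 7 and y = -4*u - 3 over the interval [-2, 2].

172/3

The difference (2*u^2 + 8*u + 7) - (-4*u - 3) = 2*u^2 + 12*u + 10 changes sign at u = -1 inside [-2, 2], so split the integral there.
∫[-2,-1] (2*u^2 + 12*u + 10) du = -10/3; the area of that piece is 10/3.
∫[-1,2] (2*u^2 + 12*u + 10) du = 54.
Total area = 10/3 + 54 = 172/3.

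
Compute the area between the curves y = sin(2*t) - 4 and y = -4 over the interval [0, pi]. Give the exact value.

2

The difference (sin(2*t) - 4) - (-4) = sin(2*t) changes sign at t = pi/2 inside [0, pi], so split the integral there.
∫[0,pi/2] (sin(2*t)) dt = 1.
∫[pi/2,pi] (sin(2*t)) dt = -1; the area of that piece is 1.
Total area = 1 + 1 = 2.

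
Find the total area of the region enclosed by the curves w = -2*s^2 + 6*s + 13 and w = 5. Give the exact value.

125/3

Set the curves equal: -2*s^2 + 6*s + 13 = 5, so -2*s^2 + 6*s + 8 = 0, which factors as -2*(s - 4)*(s + 1) = 0. The curves meet at s = -1, 4.
On [-1, 4], w = -2*s^2 + 6*s + 13 is on top; that piece has area ∫[-1,4] (-2*s^2 + 6*s + 8) ds = 125/3.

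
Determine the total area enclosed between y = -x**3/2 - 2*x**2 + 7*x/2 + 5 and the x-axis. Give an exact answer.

937/24

The curve meets the x-axis where -x**3/2 - 2*x**2 + 7*x/2 + 5 = 0, i.e. -(x - 2)*(x + 1)*(x + 5)/2 = 0, at x = -5, -1, 2.
On [-5, -1] the curve lies below the axis; ∫[-5,-1] (-x**3/2 - 2*x**2 + 7*x/2 + 5) dx = -80/3, giving area 80/3.
On [-1, 2] the curve lies above the axis; ∫[-1,2] (-x**3/2 - 2*x**2 + 7*x/2 + 5) dx = 99/8, giving area 99/8.
Total area = 80/3 + 99/8 = 937/24.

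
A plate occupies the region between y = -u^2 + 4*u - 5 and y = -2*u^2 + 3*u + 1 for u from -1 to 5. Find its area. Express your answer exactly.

The difference (-u^2 + 4*u - 5) - (-2*u^2 + 3*u + 1) = u^2 + u - 6 changes sign at u = 2 inside [-1, 5], so split the integral there.
∫[-1,2] (u^2 + u - 6) du = -27/2; the area of that piece is 27/2.
∫[2,5] (u^2 + u - 6) du = 63/2.
Total area = 27/2 + 63/2 = 45.

45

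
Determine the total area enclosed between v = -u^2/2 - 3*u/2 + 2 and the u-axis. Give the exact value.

The curve meets the u-axis where -u^2/2 - 3*u/2 + 2 = 0, i.e. -(u - 1)*(u + 4)/2 = 0, at u = -4, 1.
On [-4, 1] the curve lies above the axis; ∫[-4,1] (-u^2/2 - 3*u/2 + 2) du = 125/12, giving area 125/12.

125/12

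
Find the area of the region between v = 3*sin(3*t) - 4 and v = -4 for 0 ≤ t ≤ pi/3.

On [0, pi/3], (3*sin(3*t) - 4) - (-4) = 3*sin(3*t) is ≥ 0 throughout, so the area is a single integral of |3*sin(3*t)|.
∫[0,pi/3] (3*sin(3*t)) dt = 2.

2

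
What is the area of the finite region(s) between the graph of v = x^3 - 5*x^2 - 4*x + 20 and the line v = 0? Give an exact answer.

The curve meets the x-axis where x^3 - 5*x^2 - 4*x + 20 = 0, i.e. (x - 5)*(x - 2)*(x + 2) = 0, at x = -2, 2, 5.
On [-2, 2] the curve lies above the axis; ∫[-2,2] (x^3 - 5*x^2 - 4*x + 20) dx = 160/3, giving area 160/3.
On [2, 5] the curve lies below the axis; ∫[2,5] (x^3 - 5*x^2 - 4*x + 20) dx = -99/4, giving area 99/4.
Total area = 160/3 + 99/4 = 937/12.

937/12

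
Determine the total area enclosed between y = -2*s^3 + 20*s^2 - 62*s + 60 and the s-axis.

37/6

The curve meets the s-axis where -2*s^3 + 20*s^2 - 62*s + 60 = 0, i.e. -2*(s - 5)*(s - 3)*(s - 2) = 0, at s = 2, 3, 5.
On [2, 3] the curve lies below the axis; ∫[2,3] (-2*s^3 + 20*s^2 - 62*s + 60) ds = -5/6, giving area 5/6.
On [3, 5] the curve lies above the axis; ∫[3,5] (-2*s^3 + 20*s^2 - 62*s + 60) ds = 16/3, giving area 16/3.
Total area = 5/6 + 16/3 = 37/6.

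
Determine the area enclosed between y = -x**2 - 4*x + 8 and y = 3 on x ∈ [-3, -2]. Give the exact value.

On [-3, -2], (-x**2 - 4*x + 8) - (3) = -x**2 - 4*x + 5 is ≥ 0 throughout, so the area is a single integral of |-x**2 - 4*x + 5|.
∫[-3,-2] (-x**2 - 4*x + 5) dx = 26/3.

26/3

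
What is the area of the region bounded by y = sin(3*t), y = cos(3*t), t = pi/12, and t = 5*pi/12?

2*sqrt(2)/3

On [pi/12, 5*pi/12], (sin(3*t)) - (cos(3*t)) = sin(3*t) - cos(3*t) is ≥ 0 throughout, so the area is a single integral of |sin(3*t) - cos(3*t)|.
∫[pi/12,5*pi/12] (sin(3*t) - cos(3*t)) dt = 2*sqrt(2)/3.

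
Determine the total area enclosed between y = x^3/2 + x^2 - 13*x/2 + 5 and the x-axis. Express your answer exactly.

The curve meets the x-axis where x^3/2 + x^2 - 13*x/2 + 5 = 0, i.e. (x - 2)*(x - 1)*(x + 5)/2 = 0, at x = -5, 1, 2.
On [-5, 1] the curve lies above the axis; ∫[-5,1] (x^3/2 + x^2 - 13*x/2 + 5) dx = 72, giving area 72.
On [1, 2] the curve lies below the axis; ∫[1,2] (x^3/2 + x^2 - 13*x/2 + 5) dx = -13/24, giving area 13/24.
Total area = 72 + 13/24 = 1741/24.

1741/24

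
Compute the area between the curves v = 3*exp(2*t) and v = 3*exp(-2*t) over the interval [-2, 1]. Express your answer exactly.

-6 + 3*exp(-4)/2 + 3*exp(-2)/2 + 3*exp(2)/2 + 3*exp(4)/2

The difference (3*exp(2*t)) - (3*exp(-2*t)) = 3*exp(2*t) - 3*exp(-2*t) changes sign at t = 0 inside [-2, 1], so split the integral there.
∫[-2,0] (3*exp(2*t) - 3*exp(-2*t)) dt = -3*exp(4)/2 - 3*exp(-4)/2 + 3; the area of that piece is -3 + 3*exp(-4)/2 + 3*exp(4)/2.
∫[0,1] (3*exp(2*t) - 3*exp(-2*t)) dt = -3 + 3*exp(-2)/2 + 3*exp(2)/2.
Total area = (-3 + 3*exp(-4)/2 + 3*exp(4)/2) + (-3 + 3*exp(-2)/2 + 3*exp(2)/2) = -6 + 3*exp(-4)/2 + 3*exp(-2)/2 + 3*exp(2)/2 + 3*exp(4)/2.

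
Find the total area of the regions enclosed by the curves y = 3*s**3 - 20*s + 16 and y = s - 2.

Set the curves equal: 3*s**3 - 20*s + 16 = s - 2, so 3*s**3 - 21*s + 18 = 0, which factors as 3*(s - 2)*(s - 1)*(s + 3) = 0. The curves meet at s = -3, 1, 2.
On [-3, 1], y = 3*s**3 - 20*s + 16 is on top; that piece has area ∫[-3,1] (3*s**3 - 21*s + 18) ds = 96.
On [1, 2], y = s - 2 is on top; that piece has area ∫[1,2] (-(3*s**3 - 21*s + 18)) ds = 9/4.
Total enclosed area = 96 + 9/4 = 393/4.

393/4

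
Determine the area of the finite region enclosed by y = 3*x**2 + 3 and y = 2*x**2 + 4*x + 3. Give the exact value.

Set the curves equal: 3*x**2 + 3 = 2*x**2 + 4*x + 3, so x**2 - 4*x = 0, which factors as x*(x - 4) = 0. The curves meet at x = 0, 4.
On [0, 4], y = 2*x**2 + 4*x + 3 is on top; that piece has area ∫[0,4] (-(x**2 - 4*x)) dx = 32/3.

32/3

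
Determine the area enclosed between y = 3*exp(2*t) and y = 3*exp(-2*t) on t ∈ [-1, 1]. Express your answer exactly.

The difference (3*exp(2*t)) - (3*exp(-2*t)) = 3*exp(2*t) - 3*exp(-2*t) changes sign at t = 0 inside [-1, 1], so split the integral there.
∫[-1,0] (3*exp(2*t) - 3*exp(-2*t)) dt = -3*exp(2)/2 - 3*exp(-2)/2 + 3; the area of that piece is -3 + 3*exp(-2)/2 + 3*exp(2)/2.
∫[0,1] (3*exp(2*t) - 3*exp(-2*t)) dt = -3 + 3*exp(-2)/2 + 3*exp(2)/2.
Total area = (-3 + 3*exp(-2)/2 + 3*exp(2)/2) + (-3 + 3*exp(-2)/2 + 3*exp(2)/2) = -6 + 3*exp(-2) + 3*exp(2).

-6 + 3*exp(-2) + 3*exp(2)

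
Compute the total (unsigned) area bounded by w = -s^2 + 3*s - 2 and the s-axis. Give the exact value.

1/6

The curve meets the s-axis where -s^2 + 3*s - 2 = 0, i.e. -(s - 2)*(s - 1) = 0, at s = 1, 2.
On [1, 2] the curve lies above the axis; ∫[1,2] (-s^2 + 3*s - 2) ds = 1/6, giving area 1/6.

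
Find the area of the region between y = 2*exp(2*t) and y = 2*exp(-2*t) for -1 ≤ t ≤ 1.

The difference (2*exp(2*t)) - (2*exp(-2*t)) = 2*exp(2*t) - 2*exp(-2*t) changes sign at t = 0 inside [-1, 1], so split the integral there.
∫[-1,0] (2*exp(2*t) - 2*exp(-2*t)) dt = -exp(2) - exp(-2) + 2; the area of that piece is -2 + exp(-2) + exp(2).
∫[0,1] (2*exp(2*t) - 2*exp(-2*t)) dt = -2 + exp(-2) + exp(2).
Total area = (-2 + exp(-2) + exp(2)) + (-2 + exp(-2) + exp(2)) = -4 + 2*exp(-2) + 2*exp(2).

-4 + 2*exp(-2) + 2*exp(2)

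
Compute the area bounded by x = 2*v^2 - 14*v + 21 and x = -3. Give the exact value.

1/3

Both boundary curves give x as a function of v, so integrate with respect to v. Setting them equal: 2*v^2 - 14*v + 24 = 0, i.e. 2*(v - 4)*(v - 3) = 0, so they meet at v = 3, 4.
For v in [3, 4], x = 2*v^2 - 14*v + 21 is on the left; area = ∫[3,4] (-(2*v^2 - 14*v + 24)) dv = 1/3.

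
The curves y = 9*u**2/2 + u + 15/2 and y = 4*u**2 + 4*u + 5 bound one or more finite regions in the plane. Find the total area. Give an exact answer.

Set the curves equal: 9*u**2/2 + u + 15/2 = 4*u**2 + 4*u + 5, so u**2/2 - 3*u + 5/2 = 0, which factors as (u - 5)*(u - 1)/2 = 0. The curves meet at u = 1, 5.
On [1, 5], y = 4*u**2 + 4*u + 5 is on top; that piece has area ∫[1,5] (-(u**2/2 - 3*u + 5/2)) du = 16/3.

16/3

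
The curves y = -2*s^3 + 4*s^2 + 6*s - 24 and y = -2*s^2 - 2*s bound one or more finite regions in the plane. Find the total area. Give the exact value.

Set the curves equal: -2*s^3 + 4*s^2 + 6*s - 24 = -2*s^2 - 2*s, so -2*s^3 + 6*s^2 + 8*s - 24 = 0, which factors as -2*(s - 3)*(s - 2)*(s + 2) = 0. The curves meet at s = -2, 2, 3.
On [-2, 2], y = -2*s^2 - 2*s is on top; that piece has area ∫[-2,2] (-(-2*s^3 + 6*s^2 + 8*s - 24)) ds = 64.
On [2, 3], y = -2*s^3 + 4*s^2 + 6*s - 24 is on top; that piece has area ∫[2,3] (-2*s^3 + 6*s^2 + 8*s - 24) ds = 3/2.
Total enclosed area = 64 + 3/2 = 131/2.

131/2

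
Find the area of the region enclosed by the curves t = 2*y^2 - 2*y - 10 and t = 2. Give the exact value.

Both boundary curves give t as a function of y, so integrate with respect to y. Setting them equal: 2*y^2 - 2*y - 12 = 0, i.e. 2*(y - 3)*(y + 2) = 0, so they meet at y = -2, 3.
For y in [-2, 3], t = 2*y^2 - 2*y - 10 is on the left; area = ∫[-2,3] (-(2*y^2 - 2*y - 12)) dy = 125/3.

125/3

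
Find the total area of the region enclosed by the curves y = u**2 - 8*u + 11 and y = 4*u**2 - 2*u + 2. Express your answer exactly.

32

Set the curves equal: u**2 - 8*u + 11 = 4*u**2 - 2*u + 2, so -3*u**2 - 6*u + 9 = 0, which factors as -3*(u - 1)*(u + 3) = 0. The curves meet at u = -3, 1.
On [-3, 1], y = u**2 - 8*u + 11 is on top; that piece has area ∫[-3,1] (-3*u**2 - 6*u + 9) du = 32.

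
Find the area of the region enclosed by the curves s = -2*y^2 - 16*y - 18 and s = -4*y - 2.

Both boundary curves give s as a function of y, so integrate with respect to y. Setting them equal: -2*y^2 - 12*y - 16 = 0, i.e. -2*(y + 2)*(y + 4) = 0, so they meet at y = -4, -2.
For y in [-4, -2], s = -2*y^2 - 16*y - 18 is on the right; area = ∫[-4,-2] (-2*y^2 - 12*y - 16) dy = 8/3.

8/3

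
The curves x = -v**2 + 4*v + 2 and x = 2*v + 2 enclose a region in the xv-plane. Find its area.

Both boundary curves give x as a function of v, so integrate with respect to v. Setting them equal: -v**2 + 2*v = 0, i.e. -v*(v - 2) = 0, so they meet at v = 0, 2.
For v in [0, 2], x = -v**2 + 4*v + 2 is on the right; area = ∫[0,2] (-v**2 + 2*v) dv = 4/3.

4/3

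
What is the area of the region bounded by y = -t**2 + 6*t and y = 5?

32/3

Set the curves equal: -t**2 + 6*t = 5, so -t**2 + 6*t - 5 = 0, which factors as -(t - 5)*(t - 1) = 0. The curves meet at t = 1, 5.
On [1, 5], y = -t**2 + 6*t is on top; that piece has area ∫[1,5] (-t**2 + 6*t - 5) dt = 32/3.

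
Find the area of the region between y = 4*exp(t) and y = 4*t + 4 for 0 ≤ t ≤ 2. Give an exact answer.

On [0, 2], (4*exp(t)) - (4*t + 4) = -4*t + 4*exp(t) - 4 is ≥ 0 throughout, so the area is a single integral of |-4*t + 4*exp(t) - 4|.
∫[0,2] (-4*t + 4*exp(t) - 4) dt = -20 + 4*exp(2).

-20 + 4*exp(2)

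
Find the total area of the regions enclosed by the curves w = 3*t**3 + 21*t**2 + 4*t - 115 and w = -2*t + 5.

Set the curves equal: 3*t**3 + 21*t**2 + 4*t - 115 = -2*t + 5, so 3*t**3 + 21*t**2 + 6*t - 120 = 0, which factors as 3*(t - 2)*(t + 4)*(t + 5) = 0. The curves meet at t = -5, -4, 2.
On [-5, -4], w = 3*t**3 + 21*t**2 + 4*t - 115 is on top; that piece has area ∫[-5,-4] (3*t**3 + 21*t**2 + 6*t - 120) dt = 13/4.
On [-4, 2], w = -2*t + 5 is on top; that piece has area ∫[-4,2] (-(3*t**3 + 21*t**2 + 6*t - 120)) dt = 432.
Total enclosed area = 13/4 + 432 = 1741/4.

1741/4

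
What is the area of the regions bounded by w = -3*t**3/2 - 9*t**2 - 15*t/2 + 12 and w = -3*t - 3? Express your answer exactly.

243/4

Set the curves equal: -3*t**3/2 - 9*t**2 - 15*t/2 + 12 = -3*t - 3, so -3*t**3/2 - 9*t**2 - 9*t/2 + 15 = 0, which factors as -3*(t - 1)*(t + 2)*(t + 5)/2 = 0. The curves meet at t = -5, -2, 1.
On [-5, -2], w = -3*t - 3 is on top; that piece has area ∫[-5,-2] (-(-3*t**3/2 - 9*t**2 - 9*t/2 + 15)) dt = 243/8.
On [-2, 1], w = -3*t**3/2 - 9*t**2 - 15*t/2 + 12 is on top; that piece has area ∫[-2,1] (-3*t**3/2 - 9*t**2 - 9*t/2 + 15) dt = 243/8.
Total enclosed area = 243/8 + 243/8 = 243/4.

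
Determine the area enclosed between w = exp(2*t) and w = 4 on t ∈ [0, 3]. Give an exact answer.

The difference (exp(2*t)) - (4) = exp(2*t) - 4 changes sign at t = log(2) inside [0, 3], so split the integral there.
∫[0,log(2)] (exp(2*t) - 4) dt = 3/2 - log(16); the area of that piece is -3/2 + log(16).
∫[log(2),3] (exp(2*t) - 4) dt = -14 + 4*log(2) + exp(6)/2.
Total area = (-3/2 + log(16)) + (-14 + 4*log(2) + exp(6)/2) = -31/2 + 8*log(2) + exp(6)/2.

-31/2 + 8*log(2) + exp(6)/2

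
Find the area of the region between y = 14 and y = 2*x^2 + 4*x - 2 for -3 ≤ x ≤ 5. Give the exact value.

The difference (14) - (2*x^2 + 4*x - 2) = -2*x^2 - 4*x + 16 changes sign at x = 2 inside [-3, 5], so split the integral there.
∫[-3,2] (-2*x^2 - 4*x + 16) dx = 200/3.
∫[2,5] (-2*x^2 - 4*x + 16) dx = -72; the area of that piece is 72.
Total area = 200/3 + 72 = 416/3.

416/3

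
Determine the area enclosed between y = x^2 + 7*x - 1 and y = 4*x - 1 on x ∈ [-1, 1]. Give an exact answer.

The difference (x^2 + 7*x - 1) - (4*x - 1) = x^2 + 3*x changes sign at x = 0 inside [-1, 1], so split the integral there.
∫[-1,0] (x^2 + 3*x) dx = -7/6; the area of that piece is 7/6.
∫[0,1] (x^2 + 3*x) dx = 11/6.
Total area = 7/6 + 11/6 = 3.

3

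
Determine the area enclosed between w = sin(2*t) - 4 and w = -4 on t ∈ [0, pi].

The difference (sin(2*t) - 4) - (-4) = sin(2*t) changes sign at t = pi/2 inside [0, pi], so split the integral there.
∫[0,pi/2] (sin(2*t)) dt = 1.
∫[pi/2,pi] (sin(2*t)) dt = -1; the area of that piece is 1.
Total area = 1 + 1 = 2.

2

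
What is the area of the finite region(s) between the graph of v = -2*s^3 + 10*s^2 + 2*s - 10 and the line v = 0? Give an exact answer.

The curve meets the s-axis where -2*s^3 + 10*s^2 + 2*s - 10 = 0, i.e. -2*(s - 5)*(s - 1)*(s + 1) = 0, at s = -1, 1, 5.
On [-1, 1] the curve lies below the axis; ∫[-1,1] (-2*s^3 + 10*s^2 + 2*s - 10) ds = -40/3, giving area 40/3.
On [1, 5] the curve lies above the axis; ∫[1,5] (-2*s^3 + 10*s^2 + 2*s - 10) ds = 256/3, giving area 256/3.
Total area = 40/3 + 256/3 = 296/3.

296/3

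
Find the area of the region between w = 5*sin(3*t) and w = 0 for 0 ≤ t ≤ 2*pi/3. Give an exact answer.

The difference (5*sin(3*t)) - (0) = 5*sin(3*t) changes sign at t = pi/3 inside [0, 2*pi/3], so split the integral there.
∫[0,pi/3] (5*sin(3*t)) dt = 10/3.
∫[pi/3,2*pi/3] (5*sin(3*t)) dt = -10/3; the area of that piece is 10/3.
Total area = 10/3 + 10/3 = 20/3.

20/3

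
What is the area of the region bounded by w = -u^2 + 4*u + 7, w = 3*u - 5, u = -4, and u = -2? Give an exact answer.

7

The difference (-u^2 + 4*u + 7) - (3*u - 5) = -u^2 + u + 12 changes sign at u = -3 inside [-4, -2], so split the integral there.
∫[-4,-3] (-u^2 + u + 12) du = -23/6; the area of that piece is 23/6.
∫[-3,-2] (-u^2 + u + 12) du = 19/6.
Total area = 23/6 + 19/6 = 7.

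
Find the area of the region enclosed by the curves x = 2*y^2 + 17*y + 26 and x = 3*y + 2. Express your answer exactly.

Both boundary curves give x as a function of y, so integrate with respect to y. Setting them equal: 2*y^2 + 14*y + 24 = 0, i.e. 2*(y + 3)*(y + 4) = 0, so they meet at y = -4, -3.
For y in [-4, -3], x = 2*y^2 + 17*y + 26 is on the left; area = ∫[-4,-3] (-(2*y^2 + 14*y + 24)) dy = 1/3.

1/3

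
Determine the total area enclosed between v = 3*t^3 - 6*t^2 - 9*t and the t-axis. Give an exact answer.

The curve meets the t-axis where 3*t^3 - 6*t^2 - 9*t = 0, i.e. 3*t*(t - 3)*(t + 1) = 0, at t = -1, 0, 3.
On [-1, 0] the curve lies above the axis; ∫[-1,0] (3*t^3 - 6*t^2 - 9*t) dt = 7/4, giving area 7/4.
On [0, 3] the curve lies below the axis; ∫[0,3] (3*t^3 - 6*t^2 - 9*t) dt = -135/4, giving area 135/4.
Total area = 7/4 + 135/4 = 71/2.

71/2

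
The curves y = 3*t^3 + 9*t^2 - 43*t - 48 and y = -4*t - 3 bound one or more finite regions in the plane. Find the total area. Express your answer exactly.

Set the curves equal: 3*t^3 + 9*t^2 - 43*t - 48 = -4*t - 3, so 3*t^3 + 9*t^2 - 39*t - 45 = 0, which factors as 3*(t - 3)*(t + 1)*(t + 5) = 0. The curves meet at t = -5, -1, 3.
On [-5, -1], y = 3*t^3 + 9*t^2 - 43*t - 48 is on top; that piece has area ∫[-5,-1] (3*t^3 + 9*t^2 - 39*t - 45) dt = 192.
On [-1, 3], y = -4*t - 3 is on top; that piece has area ∫[-1,3] (-(3*t^3 + 9*t^2 - 39*t - 45)) dt = 192.
Total enclosed area = 192 + 192 = 384.

384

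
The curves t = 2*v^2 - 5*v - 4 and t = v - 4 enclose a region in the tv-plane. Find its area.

9

Both boundary curves give t as a function of v, so integrate with respect to v. Setting them equal: 2*v^2 - 6*v = 0, i.e. 2*v*(v - 3) = 0, so they meet at v = 0, 3.
For v in [0, 3], t = 2*v^2 - 5*v - 4 is on the left; area = ∫[0,3] (-(2*v^2 - 6*v)) dv = 9.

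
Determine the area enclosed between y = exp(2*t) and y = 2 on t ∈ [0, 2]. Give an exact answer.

The difference (exp(2*t)) - (2) = exp(2*t) - 2 changes sign at t = log(2)/2 inside [0, 2], so split the integral there.
∫[0,log(2)/2] (exp(2*t) - 2) dt = 1/2 - log(2); the area of that piece is -1/2 + log(2).
∫[log(2)/2,2] (exp(2*t) - 2) dt = -5 + log(2) + exp(4)/2.
Total area = (-1/2 + log(2)) + (-5 + log(2) + exp(4)/2) = -11/2 + 2*log(2) + exp(4)/2.

-11/2 + 2*log(2) + exp(4)/2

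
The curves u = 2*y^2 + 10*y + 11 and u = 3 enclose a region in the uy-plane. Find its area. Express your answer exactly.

Both boundary curves give u as a function of y, so integrate with respect to y. Setting them equal: 2*y^2 + 10*y + 8 = 0, i.e. 2*(y + 1)*(y + 4) = 0, so they meet at y = -4, -1.
For y in [-4, -1], u = 2*y^2 + 10*y + 11 is on the left; area = ∫[-4,-1] (-(2*y^2 + 10*y + 8)) dy = 9.

9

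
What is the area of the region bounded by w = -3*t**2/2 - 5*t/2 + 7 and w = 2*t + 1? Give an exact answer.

Set the curves equal: -3*t**2/2 - 5*t/2 + 7 = 2*t + 1, so -3*t**2/2 - 9*t/2 + 6 = 0, which factors as -3*(t - 1)*(t + 4)/2 = 0. The curves meet at t = -4, 1.
On [-4, 1], w = -3*t**2/2 - 5*t/2 + 7 is on top; that piece has area ∫[-4,1] (-3*t**2/2 - 9*t/2 + 6) dt = 125/4.

125/4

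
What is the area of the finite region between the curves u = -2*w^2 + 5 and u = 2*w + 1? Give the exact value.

9

Both boundary curves give u as a function of w, so integrate with respect to w. Setting them equal: -2*w^2 - 2*w + 4 = 0, i.e. -2*(w - 1)*(w + 2) = 0, so they meet at w = -2, 1.
For w in [-2, 1], u = -2*w^2 + 5 is on the right; area = ∫[-2,1] (-2*w^2 - 2*w + 4) dw = 9.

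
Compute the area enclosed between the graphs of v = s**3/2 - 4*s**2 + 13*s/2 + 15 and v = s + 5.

Set the curves equal: s**3/2 - 4*s**2 + 13*s/2 + 15 = s + 5, so s**3/2 - 4*s**2 + 11*s/2 + 10 = 0, which factors as (s - 5)*(s - 4)*(s + 1)/2 = 0. The curves meet at s = -1, 4, 5.
On [-1, 4], v = s**3/2 - 4*s**2 + 13*s/2 + 15 is on top; that piece has area ∫[-1,4] (s**3/2 - 4*s**2 + 11*s/2 + 10) ds = 875/24.
On [4, 5], v = s + 5 is on top; that piece has area ∫[4,5] (-(s**3/2 - 4*s**2 + 11*s/2 + 10)) ds = 11/24.
Total enclosed area = 875/24 + 11/24 = 443/12.

443/12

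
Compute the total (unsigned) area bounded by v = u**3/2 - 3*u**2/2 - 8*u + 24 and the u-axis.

The curve meets the u-axis where u**3/2 - 3*u**2/2 - 8*u + 24 = 0, i.e. (u - 4)*(u - 3)*(u + 4)/2 = 0, at u = -4, 3, 4.
On [-4, 3] the curve lies above the axis; ∫[-4,3] (u**3/2 - 3*u**2/2 - 8*u + 24) du = 1029/8, giving area 1029/8.
On [3, 4] the curve lies below the axis; ∫[3,4] (u**3/2 - 3*u**2/2 - 8*u + 24) du = -5/8, giving area 5/8.
Total area = 1029/8 + 5/8 = 517/4.

517/4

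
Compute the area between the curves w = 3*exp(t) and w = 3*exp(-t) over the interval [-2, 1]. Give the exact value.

The difference (3*exp(t)) - (3*exp(-t)) = 3*exp(t) - 3*exp(-t) changes sign at t = 0 inside [-2, 1], so split the integral there.
∫[-2,0] (3*exp(t) - 3*exp(-t)) dt = -3*exp(2) - 3*exp(-2) + 6; the area of that piece is -6 + 3*exp(-2) + 3*exp(2).
∫[0,1] (3*exp(t) - 3*exp(-t)) dt = -6 + 3*exp(-1) + 3*exp(1).
Total area = (-6 + 3*exp(-2) + 3*exp(2)) + (-6 + 3*exp(-1) + 3*exp(1)) = -12 + 3*exp(-2) + 3*exp(-1) + 3*exp(1) + 3*exp(2).

-12 + 3*exp(-2) + 3*exp(-1) + 3*exp(1) + 3*exp(2)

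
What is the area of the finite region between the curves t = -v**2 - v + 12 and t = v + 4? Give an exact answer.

36

Both boundary curves give t as a function of v, so integrate with respect to v. Setting them equal: -v**2 - 2*v + 8 = 0, i.e. -(v - 2)*(v + 4) = 0, so they meet at v = -4, 2.
For v in [-4, 2], t = -v**2 - v + 12 is on the right; area = ∫[-4,2] (-v**2 - 2*v + 8) dv = 36.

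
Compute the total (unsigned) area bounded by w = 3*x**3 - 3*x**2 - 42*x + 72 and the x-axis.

1741/4

The curve meets the x-axis where 3*x**3 - 3*x**2 - 42*x + 72 = 0, i.e. 3*(x - 3)*(x - 2)*(x + 4) = 0, at x = -4, 2, 3.
On [-4, 2] the curve lies above the axis; ∫[-4,2] (3*x**3 - 3*x**2 - 42*x + 72) dx = 432, giving area 432.
On [2, 3] the curve lies below the axis; ∫[2,3] (3*x**3 - 3*x**2 - 42*x + 72) dx = -13/4, giving area 13/4.
Total area = 432 + 13/4 = 1741/4.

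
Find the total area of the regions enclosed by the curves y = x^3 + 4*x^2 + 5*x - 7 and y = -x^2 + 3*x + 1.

253/12

Set the curves equal: x^3 + 4*x^2 + 5*x - 7 = -x^2 + 3*x + 1, so x^3 + 5*x^2 + 2*x - 8 = 0, which factors as (x - 1)*(x + 2)*(x + 4) = 0. The curves meet at x = -4, -2, 1.
On [-4, -2], y = x^3 + 4*x^2 + 5*x - 7 is on top; that piece has area ∫[-4,-2] (x^3 + 5*x^2 + 2*x - 8) dx = 16/3.
On [-2, 1], y = -x^2 + 3*x + 1 is on top; that piece has area ∫[-2,1] (-(x^3 + 5*x^2 + 2*x - 8)) dx = 63/4.
Total enclosed area = 16/3 + 63/4 = 253/12.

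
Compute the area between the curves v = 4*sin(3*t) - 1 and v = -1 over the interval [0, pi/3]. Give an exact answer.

On [0, pi/3], (4*sin(3*t) - 1) - (-1) = 4*sin(3*t) is ≥ 0 throughout, so the area is a single integral of |4*sin(3*t)|.
∫[0,pi/3] (4*sin(3*t)) dt = 8/3.

8/3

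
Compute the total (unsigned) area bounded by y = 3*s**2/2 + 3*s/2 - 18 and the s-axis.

The curve meets the s-axis where 3*s**2/2 + 3*s/2 - 18 = 0, i.e. 3*(s - 3)*(s + 4)/2 = 0, at s = -4, 3.
On [-4, 3] the curve lies below the axis; ∫[-4,3] (3*s**2/2 + 3*s/2 - 18) ds = -343/4, giving area 343/4.

343/4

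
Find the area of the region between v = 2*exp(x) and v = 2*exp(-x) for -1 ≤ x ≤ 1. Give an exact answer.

The difference (2*exp(x)) - (2*exp(-x)) = 2*exp(x) - 2*exp(-x) changes sign at x = 0 inside [-1, 1], so split the integral there.
∫[-1,0] (2*exp(x) - 2*exp(-x)) dx = -2*exp(1) - 2*exp(-1) + 4; the area of that piece is -4 + 2*exp(-1) + 2*exp(1).
∫[0,1] (2*exp(x) - 2*exp(-x)) dx = -4 + 2*exp(-1) + 2*exp(1).
Total area = (-4 + 2*exp(-1) + 2*exp(1)) + (-4 + 2*exp(-1) + 2*exp(1)) = -8 + 4*exp(-1) + 4*exp(1).

-8 + 4*exp(-1) + 4*exp(1)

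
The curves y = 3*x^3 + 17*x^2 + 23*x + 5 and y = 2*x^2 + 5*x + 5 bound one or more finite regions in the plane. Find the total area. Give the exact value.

37/4

Set the curves equal: 3*x^3 + 17*x^2 + 23*x + 5 = 2*x^2 + 5*x + 5, so 3*x^3 + 15*x^2 + 18*x = 0, which factors as 3*x*(x + 2)*(x + 3) = 0. The curves meet at x = -3, -2, 0.
On [-3, -2], y = 3*x^3 + 17*x^2 + 23*x + 5 is on top; that piece has area ∫[-3,-2] (3*x^3 + 15*x^2 + 18*x) dx = 5/4.
On [-2, 0], y = 2*x^2 + 5*x + 5 is on top; that piece has area ∫[-2,0] (-(3*x^3 + 15*x^2 + 18*x)) dx = 8.
Total enclosed area = 5/4 + 8 = 37/4.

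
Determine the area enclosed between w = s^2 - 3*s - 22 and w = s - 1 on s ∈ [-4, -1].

The difference (s^2 - 3*s - 22) - (s - 1) = s^2 - 4*s - 21 changes sign at s = -3 inside [-4, -1], so split the integral there.
∫[-4,-3] (s^2 - 4*s - 21) ds = 16/3.
∫[-3,-1] (s^2 - 4*s - 21) ds = -52/3; the area of that piece is 52/3.
Total area = 16/3 + 52/3 = 68/3.

68/3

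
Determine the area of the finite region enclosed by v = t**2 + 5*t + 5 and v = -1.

Set the curves equal: t**2 + 5*t + 5 = -1, so t**2 + 5*t + 6 = 0, which factors as (t + 2)*(t + 3) = 0. The curves meet at t = -3, -2.
On [-3, -2], v = -1 is on top; that piece has area ∫[-3,-2] (-(t**2 + 5*t + 6)) dt = 1/6.

1/6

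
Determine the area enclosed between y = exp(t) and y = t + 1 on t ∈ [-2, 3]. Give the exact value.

-15/2 - exp(-2) + exp(3)

On [-2, 3], (exp(t)) - (t + 1) = -t + exp(t) - 1 is ≥ 0 throughout, so the area is a single integral of |-t + exp(t) - 1|.
∫[-2,3] (-t + exp(t) - 1) dt = -15/2 - exp(-2) + exp(3).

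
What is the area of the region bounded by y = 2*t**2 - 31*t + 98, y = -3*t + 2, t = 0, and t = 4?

On [0, 4], (2*t**2 - 31*t + 98) - (-3*t + 2) = 2*t**2 - 28*t + 96 is ≥ 0 throughout, so the area is a single integral of |2*t**2 - 28*t + 96|.
∫[0,4] (2*t**2 - 28*t + 96) dt = 608/3.

608/3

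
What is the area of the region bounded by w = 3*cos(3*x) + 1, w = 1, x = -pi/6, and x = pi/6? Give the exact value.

On [-pi/6, pi/6], (3*cos(3*x) + 1) - (1) = 3*cos(3*x) is ≥ 0 throughout, so the area is a single integral of |3*cos(3*x)|.
∫[-pi/6,pi/6] (3*cos(3*x)) dx = 2.

2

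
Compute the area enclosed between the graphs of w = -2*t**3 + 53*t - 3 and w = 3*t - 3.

Set the curves equal: -2*t**3 + 53*t - 3 = 3*t - 3, so -2*t**3 + 50*t = 0, which factors as -2*t*(t - 5)*(t + 5) = 0. The curves meet at t = -5, 0, 5.
On [-5, 0], w = 3*t - 3 is on top; that piece has area ∫[-5,0] (-(-2*t**3 + 50*t)) dt = 625/2.
On [0, 5], w = -2*t**3 + 53*t - 3 is on top; that piece has area ∫[0,5] (-2*t**3 + 50*t) dt = 625/2.
Total enclosed area = 625/2 + 625/2 = 625.

625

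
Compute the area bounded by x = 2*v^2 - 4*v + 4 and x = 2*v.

Both boundary curves give x as a function of v, so integrate with respect to v. Setting them equal: 2*v^2 - 6*v + 4 = 0, i.e. 2*(v - 2)*(v - 1) = 0, so they meet at v = 1, 2.
For v in [1, 2], x = 2*v^2 - 4*v + 4 is on the left; area = ∫[1,2] (-(2*v^2 - 6*v + 4)) dv = 1/3.

1/3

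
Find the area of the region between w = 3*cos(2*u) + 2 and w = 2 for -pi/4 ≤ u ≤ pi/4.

3

On [-pi/4, pi/4], (3*cos(2*u) + 2) - (2) = 3*cos(2*u) is ≥ 0 throughout, so the area is a single integral of |3*cos(2*u)|.
∫[-pi/4,pi/4] (3*cos(2*u)) du = 3.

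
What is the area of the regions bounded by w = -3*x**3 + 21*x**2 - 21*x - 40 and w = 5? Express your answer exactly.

Set the curves equal: -3*x**3 + 21*x**2 - 21*x - 40 = 5, so -3*x**3 + 21*x**2 - 21*x - 45 = 0, which factors as -3*(x - 5)*(x - 3)*(x + 1) = 0. The curves meet at x = -1, 3, 5.
On [-1, 3], w = 5 is on top; that piece has area ∫[-1,3] (-(-3*x**3 + 21*x**2 - 21*x - 45)) dx = 128.
On [3, 5], w = -3*x**3 + 21*x**2 - 21*x - 40 is on top; that piece has area ∫[3,5] (-3*x**3 + 21*x**2 - 21*x - 45) dx = 20.
Total enclosed area = 128 + 20 = 148.

148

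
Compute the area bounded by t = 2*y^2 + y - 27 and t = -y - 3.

343/3

Both boundary curves give t as a function of y, so integrate with respect to y. Setting them equal: 2*y^2 + 2*y - 24 = 0, i.e. 2*(y - 3)*(y + 4) = 0, so they meet at y = -4, 3.
For y in [-4, 3], t = 2*y^2 + y - 27 is on the left; area = ∫[-4,3] (-(2*y^2 + 2*y - 24)) dy = 343/3.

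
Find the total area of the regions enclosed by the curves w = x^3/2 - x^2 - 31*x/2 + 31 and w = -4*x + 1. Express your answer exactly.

Set the curves equal: x^3/2 - x^2 - 31*x/2 + 31 = -4*x + 1, so x^3/2 - x^2 - 23*x/2 + 30 = 0, which factors as (x - 4)*(x - 3)*(x + 5)/2 = 0. The curves meet at x = -5, 3, 4.
On [-5, 3], w = x^3/2 - x^2 - 31*x/2 + 31 is on top; that piece has area ∫[-5,3] (x^3/2 - x^2 - 23*x/2 + 30) dx = 640/3.
On [3, 4], w = -4*x + 1 is on top; that piece has area ∫[3,4] (-(x^3/2 - x^2 - 23*x/2 + 30)) dx = 17/24.
Total enclosed area = 640/3 + 17/24 = 5137/24.

5137/24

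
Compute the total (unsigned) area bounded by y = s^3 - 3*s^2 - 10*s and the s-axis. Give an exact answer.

407/4

The curve meets the s-axis where s^3 - 3*s^2 - 10*s = 0, i.e. s*(s - 5)*(s + 2) = 0, at s = -2, 0, 5.
On [-2, 0] the curve lies above the axis; ∫[-2,0] (s^3 - 3*s^2 - 10*s) ds = 8, giving area 8.
On [0, 5] the curve lies below the axis; ∫[0,5] (s^3 - 3*s^2 - 10*s) ds = -375/4, giving area 375/4.
Total area = 8 + 375/4 = 407/4.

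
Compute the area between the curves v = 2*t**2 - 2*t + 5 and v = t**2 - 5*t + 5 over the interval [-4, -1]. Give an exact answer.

The difference (2*t**2 - 2*t + 5) - (t**2 - 5*t + 5) = t**2 + 3*t changes sign at t = -3 inside [-4, -1], so split the integral there.
∫[-4,-3] (t**2 + 3*t) dt = 11/6.
∫[-3,-1] (t**2 + 3*t) dt = -10/3; the area of that piece is 10/3.
Total area = 11/6 + 10/3 = 31/6.

31/6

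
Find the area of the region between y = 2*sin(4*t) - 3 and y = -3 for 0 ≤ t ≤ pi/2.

2

The difference (2*sin(4*t) - 3) - (-3) = 2*sin(4*t) changes sign at t = pi/4 inside [0, pi/2], so split the integral there.
∫[0,pi/4] (2*sin(4*t)) dt = 1.
∫[pi/4,pi/2] (2*sin(4*t)) dt = -1; the area of that piece is 1.
Total area = 1 + 1 = 2.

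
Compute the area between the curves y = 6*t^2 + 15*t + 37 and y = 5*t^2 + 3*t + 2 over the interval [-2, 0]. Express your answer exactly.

On [-2, 0], (6*t^2 + 15*t + 37) - (5*t^2 + 3*t + 2) = t^2 + 12*t + 35 is ≥ 0 throughout, so the area is a single integral of |t^2 + 12*t + 35|.
∫[-2,0] (t^2 + 12*t + 35) dt = 146/3.

146/3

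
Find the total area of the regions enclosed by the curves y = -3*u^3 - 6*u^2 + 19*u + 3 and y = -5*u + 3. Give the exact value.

Set the curves equal: -3*u^3 - 6*u^2 + 19*u + 3 = -5*u + 3, so -3*u^3 - 6*u^2 + 24*u = 0, which factors as -3*u*(u - 2)*(u + 4) = 0. The curves meet at u = -4, 0, 2.
On [-4, 0], y = -5*u + 3 is on top; that piece has area ∫[-4,0] (-(-3*u^3 - 6*u^2 + 24*u)) du = 128.
On [0, 2], y = -3*u^3 - 6*u^2 + 19*u + 3 is on top; that piece has area ∫[0,2] (-3*u^3 - 6*u^2 + 24*u) du = 20.
Total enclosed area = 128 + 20 = 148.

148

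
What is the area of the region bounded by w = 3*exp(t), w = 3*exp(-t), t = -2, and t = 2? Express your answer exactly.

-12 + 6*exp(-2) + 6*exp(2)

The difference (3*exp(t)) - (3*exp(-t)) = 3*exp(t) - 3*exp(-t) changes sign at t = 0 inside [-2, 2], so split the integral there.
∫[-2,0] (3*exp(t) - 3*exp(-t)) dt = -3*exp(2) - 3*exp(-2) + 6; the area of that piece is -6 + 3*exp(-2) + 3*exp(2).
∫[0,2] (3*exp(t) - 3*exp(-t)) dt = -6 + 3*exp(-2) + 3*exp(2).
Total area = (-6 + 3*exp(-2) + 3*exp(2)) + (-6 + 3*exp(-2) + 3*exp(2)) = -12 + 6*exp(-2) + 6*exp(2).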